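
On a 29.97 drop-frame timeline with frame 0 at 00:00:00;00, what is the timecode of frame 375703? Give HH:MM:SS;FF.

Each 10-minute DF block holds 10 × 60 × 30 − 9 × 2 = 17982 frames. 375703 ÷ 17982 → 20 full blocks, remainder 16063.
Within the partial block the first minute is 1800 frames and each further minute 1798, so 8 further minute boundaries passed. Total skipped labels = 18 × 20 + 2 × 8 = 376.
Non-drop label index = 375703 + 376 = 376079; at 30 labels/s that is 03:28:55:29, i.e. DF 03:28:55;29.

03:28:55;29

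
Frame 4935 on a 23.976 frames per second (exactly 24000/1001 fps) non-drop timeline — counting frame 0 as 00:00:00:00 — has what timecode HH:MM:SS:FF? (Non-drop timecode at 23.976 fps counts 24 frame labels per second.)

00:03:25:15

4935 ÷ 24 = 205 full seconds, remainder 15 frames.
205 s = 0 h 3 min 25 s.
Timecode: 00:03:25:15.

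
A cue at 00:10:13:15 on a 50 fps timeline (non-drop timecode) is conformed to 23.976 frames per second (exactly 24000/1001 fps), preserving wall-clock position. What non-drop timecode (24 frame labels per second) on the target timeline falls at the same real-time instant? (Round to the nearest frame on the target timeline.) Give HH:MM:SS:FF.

Source frame index: (0×3600 + 10×60 + 13) × 50 + 15 = 30665.
Real time: 30665 / (50) = 6133/10 s.
Target frame: (6133/10) × (24000/1001) = 14719200/1001 ≈ 14704.496 → 14704.
At 24 labels/s: frame 14704 → 00:10:12:16.

00:10:12:16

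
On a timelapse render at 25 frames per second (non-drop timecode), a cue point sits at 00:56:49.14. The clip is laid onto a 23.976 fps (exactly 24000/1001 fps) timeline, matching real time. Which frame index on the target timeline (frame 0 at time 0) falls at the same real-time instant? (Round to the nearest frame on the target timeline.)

frame 81748

Source frame index: (0×3600 + 56×60 + 49) × 25 + 14 = 85239.
Real time: 85239 / (25) = 85239/25 s.
Target frame: (85239/25) × (24000/1001) = 1062720/13 ≈ 81747.692 → 81748.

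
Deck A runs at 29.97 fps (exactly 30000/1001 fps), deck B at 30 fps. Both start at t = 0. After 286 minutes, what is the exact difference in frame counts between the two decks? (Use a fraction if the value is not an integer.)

286 min = 17160 s.
A emits 30000/1001 × 17160 = 3600000/7 frames; B emits 30 × 17160 = 514800.
Difference = 3600/7 frames (≈ 514.2857); B is ahead of A.

3600/7 frames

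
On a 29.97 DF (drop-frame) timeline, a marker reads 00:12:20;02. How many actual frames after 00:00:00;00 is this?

Complete 10-minute blocks: 1, each 17982 frames → 17982.
Remaining 2 whole minutes in the current block: 1800 + 1 × 1798 = 3598 frames.
Within the current minute: 20 × 30 + 2 − 2 = 600 (labels ;00/;01 skipped at this minute). Total = 17982 + 3598 + 600 = 22180.

22180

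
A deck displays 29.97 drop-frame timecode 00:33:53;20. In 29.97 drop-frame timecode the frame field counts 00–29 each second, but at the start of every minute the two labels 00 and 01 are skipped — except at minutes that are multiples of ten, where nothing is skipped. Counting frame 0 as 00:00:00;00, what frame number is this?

60950

Complete 10-minute blocks: 3, each 17982 frames → 53946.
Remaining 3 whole minutes in the current block: 1800 + 2 × 1798 = 5396 frames.
Within the current minute: 53 × 30 + 20 − 2 = 1608 (labels ;00/;01 skipped at this minute). Total = 53946 + 5396 + 1608 = 60950.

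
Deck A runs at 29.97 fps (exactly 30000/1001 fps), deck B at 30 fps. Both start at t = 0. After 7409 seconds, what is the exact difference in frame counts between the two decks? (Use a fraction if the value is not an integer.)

A emits 30000/1001 × 7409 = 222270000/1001 frames; B emits 30 × 7409 = 222270.
Difference = 222270/1001 frames (≈ 222.0480); B is ahead of A.

222270/1001 frames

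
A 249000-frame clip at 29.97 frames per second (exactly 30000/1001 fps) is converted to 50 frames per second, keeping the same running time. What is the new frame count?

415415 frames

Target frames = source frames × (target rate / source rate) = 249000 × (50)/(30000/1001) = 249000 × 1001/600 = 415415.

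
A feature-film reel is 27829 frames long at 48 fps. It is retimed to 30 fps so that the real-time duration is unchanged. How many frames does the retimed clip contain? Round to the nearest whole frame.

Frames at target rate = 27829 × (30) / (48) = 139145/8 ≈ 17393.125.
Nearest whole frame: 17393.

17393 frames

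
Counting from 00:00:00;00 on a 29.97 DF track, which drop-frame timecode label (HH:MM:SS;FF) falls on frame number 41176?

Ten DF minutes hold 17982 frames, so frame 41176 lies in block 2 (frames 35964–53945) with 5212 frames into that block.
The block's first minute is 1800 frames and the rest 1798 each; 5212 frames reaches minute 2, so 2 × 18 + 2 × 2 = 40 labels have been skipped so far.
Adding those back, label number 41176 + 40 = 41216 at 30 labels/s is 1373 s + 26 f = 0 h 22 min 53 s frame 26, i.e. 00:22:53;26.

00:22:53;26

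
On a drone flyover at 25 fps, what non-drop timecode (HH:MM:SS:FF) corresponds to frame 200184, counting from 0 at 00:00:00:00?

200184 ÷ 25 = 8007 full seconds, remainder 9 frames.
8007 s = 2 h 13 min 27 s.
Timecode: 02:13:27:09.

02:13:27:09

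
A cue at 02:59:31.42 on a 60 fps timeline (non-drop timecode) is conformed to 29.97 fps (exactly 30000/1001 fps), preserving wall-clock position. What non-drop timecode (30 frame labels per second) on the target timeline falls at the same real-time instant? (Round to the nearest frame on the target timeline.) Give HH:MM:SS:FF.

Source frame index: (2×3600 + 59×60 + 31) × 60 + 42 = 646302.
Real time: 646302 / (60) = 107717/10 s.
Target frame: (107717/10) × (30000/1001) = 323151000/1001 ≈ 322828.172 → 322828.
At 30 labels/s: frame 322828 → 02:59:20:28.

02:59:20:28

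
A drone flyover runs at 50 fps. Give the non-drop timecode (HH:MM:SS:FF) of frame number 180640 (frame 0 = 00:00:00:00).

180640 ÷ 50 = 3612 full seconds, remainder 40 frames.
3612 s = 1 h 0 min 12 s.
Timecode: 01:00:12:40.

01:00:12:40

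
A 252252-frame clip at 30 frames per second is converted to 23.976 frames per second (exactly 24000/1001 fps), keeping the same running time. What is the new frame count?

201600 frames

Target frames = source frames × (target rate / source rate) = 252252 × (24000/1001)/(30) = 252252 × 800/1001 = 201600.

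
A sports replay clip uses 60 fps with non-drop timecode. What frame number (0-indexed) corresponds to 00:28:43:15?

frame 103395

Total seconds to the label: (0 × 3600 + 28 × 60 + 43) = 1723.
Frame index = 1723 × 60 + 15 = 103395.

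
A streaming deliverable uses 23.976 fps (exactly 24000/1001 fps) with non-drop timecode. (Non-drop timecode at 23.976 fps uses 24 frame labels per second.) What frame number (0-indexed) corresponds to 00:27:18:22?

Total seconds to the label: (0 × 3600 + 27 × 60 + 18) = 1638.
Frame index = 1638 × 24 + 22 = 39334.

39334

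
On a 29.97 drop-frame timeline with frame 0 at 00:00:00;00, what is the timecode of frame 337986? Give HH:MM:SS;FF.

Each 10-minute DF block holds 10 × 60 × 30 − 9 × 2 = 17982 frames. 337986 ÷ 17982 → 18 full blocks, remainder 14310.
Within the partial block the first minute is 1800 frames and each further minute 1798, so 7 further minute boundaries passed. Total skipped labels = 18 × 18 + 2 × 7 = 338.
Non-drop label index = 337986 + 338 = 338324; at 30 labels/s that is 03:07:57:14, i.e. DF 03:07:57;14.

03:07:57;14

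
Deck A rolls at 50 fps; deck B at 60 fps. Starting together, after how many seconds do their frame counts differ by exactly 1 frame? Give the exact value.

The gap grows by |60 − 50| = 10 frames per second.
Time for a 1-frame gap: 1 ÷ (10) = 0.1 s.

0.1 seconds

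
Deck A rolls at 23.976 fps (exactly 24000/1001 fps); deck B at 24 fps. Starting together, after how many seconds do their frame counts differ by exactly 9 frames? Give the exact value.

375.375 seconds

The gap grows by |24 − 24000/1001| = 24/1001 frames per second.
Time for a 9-frame gap: 9 ÷ (24/1001) = 375.375 s.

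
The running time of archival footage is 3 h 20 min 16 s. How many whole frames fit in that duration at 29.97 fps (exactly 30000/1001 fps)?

360119 frames

3 h 20 min 16 s = 12016 s.
Frames = 12016 × 30000/1001 = 360480000/1001 ≈ 360119.8801.
Complete frames: 360119.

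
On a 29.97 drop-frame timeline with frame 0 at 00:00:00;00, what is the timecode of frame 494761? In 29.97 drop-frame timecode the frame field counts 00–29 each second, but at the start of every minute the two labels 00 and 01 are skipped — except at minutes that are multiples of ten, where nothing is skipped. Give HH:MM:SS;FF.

04:35:08;17

Ten DF minutes hold 17982 frames, so frame 494761 lies in block 27 (frames 485514–503495) with 9247 frames into that block.
The block's first minute is 1800 frames and the rest 1798 each; 9247 frames reaches minute 5, so 27 × 18 + 5 × 2 = 496 labels have been skipped so far.
Adding those back, label number 494761 + 496 = 495257 at 30 labels/s is 16508 s + 17 f = 4 h 35 min 8 s frame 17, i.e. 04:35:08;17.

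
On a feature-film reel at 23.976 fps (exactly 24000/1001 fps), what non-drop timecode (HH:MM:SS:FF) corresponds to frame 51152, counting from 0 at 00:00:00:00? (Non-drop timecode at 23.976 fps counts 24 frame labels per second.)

00:35:31:08

51152 ÷ 24 = 2131 full seconds, remainder 8 frames.
2131 s = 0 h 35 min 31 s.
Timecode: 00:35:31:08.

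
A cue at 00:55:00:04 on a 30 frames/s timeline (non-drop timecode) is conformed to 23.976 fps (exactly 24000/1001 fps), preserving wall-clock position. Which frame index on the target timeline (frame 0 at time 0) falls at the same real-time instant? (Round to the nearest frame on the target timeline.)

Source frame index: (0×3600 + 55×60 + 0) × 30 + 4 = 99004.
Real time: 99004 / (30) = 49502/15 s.
Target frame: (49502/15) × (24000/1001) = 79203200/1001 ≈ 79124.076 → 79124.

frame 79124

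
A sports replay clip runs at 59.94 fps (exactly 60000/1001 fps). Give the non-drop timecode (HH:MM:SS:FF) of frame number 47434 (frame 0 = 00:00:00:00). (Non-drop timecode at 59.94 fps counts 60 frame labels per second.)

00:13:10:34

47434 ÷ 60 = 790 full seconds, remainder 34 frames.
790 s = 0 h 13 min 10 s.
Timecode: 00:13:10:34.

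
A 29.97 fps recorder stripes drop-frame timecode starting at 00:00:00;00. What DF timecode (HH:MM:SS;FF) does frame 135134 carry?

01:15:09;00

Each 10-minute DF block holds 10 × 60 × 30 − 9 × 2 = 17982 frames. 135134 ÷ 17982 → 7 full blocks, remainder 9260.
Within the partial block the first minute is 1800 frames and each further minute 1798, so 5 further minute boundaries passed. Total skipped labels = 18 × 7 + 2 × 5 = 136.
Non-drop label index = 135134 + 136 = 135270; at 30 labels/s that is 01:15:09:00, i.e. DF 01:15:09;00.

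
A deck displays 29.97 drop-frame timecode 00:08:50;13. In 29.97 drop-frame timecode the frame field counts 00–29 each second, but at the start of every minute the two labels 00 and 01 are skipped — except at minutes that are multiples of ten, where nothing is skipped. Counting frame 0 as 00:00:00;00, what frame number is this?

Complete 10-minute blocks: 0, each 17982 frames → 0.
Remaining 8 whole minutes in the current block: 1800 + 7 × 1798 = 14386 frames.
Within the current minute: 50 × 30 + 13 − 2 = 1511 (labels ;00/;01 skipped at this minute). Total = 0 + 14386 + 1511 = 15897.

15897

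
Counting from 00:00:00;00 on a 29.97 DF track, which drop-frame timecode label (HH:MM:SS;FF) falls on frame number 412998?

03:49:40;12

Ten DF minutes hold 17982 frames, so frame 412998 lies in block 22 (frames 395604–413585) with 17394 frames into that block.
The block's first minute is 1800 frames and the rest 1798 each; 17394 frames reaches minute 9, so 22 × 18 + 9 × 2 = 414 labels have been skipped so far.
Adding those back, label number 412998 + 414 = 413412 at 30 labels/s is 13780 s + 12 f = 3 h 49 min 40 s frame 12, i.e. 03:49:40;12.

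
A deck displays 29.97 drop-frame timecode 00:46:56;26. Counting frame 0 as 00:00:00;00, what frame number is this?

As if non-drop at 30 labels/s: (0 × 3600 + 46 × 60 + 56) × 30 + 26 = 84506.
Minute boundaries passed: 46; those not divisible by 10: 46 − 4 = 42; dropped labels = 2 × 42 = 84.
Actual frame index = 84506 − 84 = 84422.

84422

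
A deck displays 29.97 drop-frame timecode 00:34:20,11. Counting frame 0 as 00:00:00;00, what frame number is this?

Complete 10-minute blocks: 3, each 17982 frames → 53946.
Remaining 4 whole minutes in the current block: 1800 + 3 × 1798 = 7194 frames.
Within the current minute: 20 × 30 + 11 − 2 = 609 (labels ;00/;01 skipped at this minute). Total = 53946 + 7194 + 609 = 61749.

61749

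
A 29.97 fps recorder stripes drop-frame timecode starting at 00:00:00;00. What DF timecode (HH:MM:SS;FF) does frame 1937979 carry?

Each 10-minute DF block holds 10 × 60 × 30 − 9 × 2 = 17982 frames. 1937979 ÷ 17982 → 107 full blocks, remainder 13905.
Within the partial block the first minute is 1800 frames and each further minute 1798, so 7 further minute boundaries passed. Total skipped labels = 18 × 107 + 2 × 7 = 1940.
Non-drop label index = 1937979 + 1940 = 1939919; at 30 labels/s that is 17:57:43:29, i.e. DF 17:57:43;29.

17:57:43;29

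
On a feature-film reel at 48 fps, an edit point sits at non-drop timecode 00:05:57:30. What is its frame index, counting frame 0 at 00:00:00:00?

Total seconds to the label: (0 × 3600 + 5 × 60 + 57) = 357.
Frame index = 357 × 48 + 30 = 17166.

frame 17166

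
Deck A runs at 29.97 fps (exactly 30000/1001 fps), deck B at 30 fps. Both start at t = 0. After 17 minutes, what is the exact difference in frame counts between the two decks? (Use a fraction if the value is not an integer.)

30600/1001 frames

17 min = 1020 s.
A emits 30000/1001 × 1020 = 30600000/1001 frames; B emits 30 × 1020 = 30600.
Difference = 30600/1001 frames (≈ 30.5694); B is ahead of A.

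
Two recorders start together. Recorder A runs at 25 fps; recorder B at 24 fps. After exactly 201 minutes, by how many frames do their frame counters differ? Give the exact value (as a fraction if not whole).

12060 frames

201 min = 12060 s.
A emits 25 × 12060 = 301500 frames; B emits 24 × 12060 = 289440.
Difference = 12060 frames; B is behind A.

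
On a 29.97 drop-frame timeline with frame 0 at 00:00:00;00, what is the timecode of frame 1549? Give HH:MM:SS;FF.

00:00:51;19

Each 10-minute DF block holds 10 × 60 × 30 − 9 × 2 = 17982 frames. 1549 ÷ 17982 → 0 full blocks, remainder 1549.
Within the partial block the first minute is 1800 frames and each further minute 1798, so 0 further minute boundaries passed. Total skipped labels = 18 × 0 + 2 × 0 = 0.
Non-drop label index = 1549 + 0 = 1549; at 30 labels/s that is 00:00:51:19, i.e. DF 00:00:51;19.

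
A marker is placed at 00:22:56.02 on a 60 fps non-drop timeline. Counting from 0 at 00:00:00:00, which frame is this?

82562

Total seconds to the label: (0 × 3600 + 22 × 60 + 56) = 1376.
Frame index = 1376 × 60 + 2 = 82562.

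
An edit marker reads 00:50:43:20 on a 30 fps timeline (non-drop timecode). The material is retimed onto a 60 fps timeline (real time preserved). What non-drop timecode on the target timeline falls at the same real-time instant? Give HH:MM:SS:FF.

00:50:43:40

Source frame index: (0×3600 + 50×60 + 43) × 30 + 20 = 91310.
Real time: 91310 / (30) = 9131/3 s.
Target frame: (9131/3) × (60) = 182620.
At 60 labels/s: frame 182620 → 00:50:43:40.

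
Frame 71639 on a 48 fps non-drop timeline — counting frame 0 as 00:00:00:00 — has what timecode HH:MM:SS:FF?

71639 ÷ 48 = 1492 full seconds, remainder 23 frames.
1492 s = 0 h 24 min 52 s.
Timecode: 00:24:52:23.

00:24:52:23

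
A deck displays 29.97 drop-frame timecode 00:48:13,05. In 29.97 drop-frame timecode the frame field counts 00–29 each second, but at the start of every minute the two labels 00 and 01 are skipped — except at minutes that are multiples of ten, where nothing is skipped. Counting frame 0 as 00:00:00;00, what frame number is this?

Complete 10-minute blocks: 4, each 17982 frames → 71928.
Remaining 8 whole minutes in the current block: 1800 + 7 × 1798 = 14386 frames.
Within the current minute: 13 × 30 + 5 − 2 = 393 (labels ;00/;01 skipped at this minute). Total = 71928 + 14386 + 393 = 86707.

86707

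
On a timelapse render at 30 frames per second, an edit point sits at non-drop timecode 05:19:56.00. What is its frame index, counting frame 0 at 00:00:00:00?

Total seconds to the label: (5 × 3600 + 19 × 60 + 56) = 19196.
Frame index = 19196 × 30 + 0 = 575880.

frame 575880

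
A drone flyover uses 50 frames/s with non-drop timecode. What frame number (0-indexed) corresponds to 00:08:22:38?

Total seconds to the label: (0 × 3600 + 8 × 60 + 22) = 502.
Frame index = 502 × 50 + 38 = 25138.

25138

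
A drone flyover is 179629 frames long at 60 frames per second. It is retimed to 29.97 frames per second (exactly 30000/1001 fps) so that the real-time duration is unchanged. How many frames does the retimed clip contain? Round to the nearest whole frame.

89725 frames

Frames at target rate = 179629 × (30000/1001) / (60) = 89814500/1001 ≈ 89724.775.
Nearest whole frame: 89725.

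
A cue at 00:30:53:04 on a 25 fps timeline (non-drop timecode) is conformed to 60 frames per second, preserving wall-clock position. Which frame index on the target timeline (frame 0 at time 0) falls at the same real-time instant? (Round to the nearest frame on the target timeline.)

frame 111190

Source frame index: (0×3600 + 30×60 + 53) × 25 + 4 = 46329.
Real time: 46329 / (25) = 46329/25 s.
Target frame: (46329/25) × (60) = 555948/5 ≈ 111189.600 → 111190.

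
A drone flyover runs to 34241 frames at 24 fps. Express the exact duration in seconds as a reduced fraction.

34241/24 seconds

Running time = 34241 ÷ (24) = 34241 × 1/24 = 34241/24 s.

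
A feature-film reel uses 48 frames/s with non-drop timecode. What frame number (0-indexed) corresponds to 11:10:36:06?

1931334

Total seconds to the label: (11 × 3600 + 10 × 60 + 36) = 40236.
Frame index = 40236 × 48 + 6 = 1931334.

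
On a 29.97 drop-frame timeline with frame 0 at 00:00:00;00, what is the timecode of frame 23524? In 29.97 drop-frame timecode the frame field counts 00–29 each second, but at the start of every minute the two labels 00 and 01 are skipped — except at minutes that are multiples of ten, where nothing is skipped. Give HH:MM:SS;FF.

Each 10-minute DF block holds 10 × 60 × 30 − 9 × 2 = 17982 frames. 23524 ÷ 17982 → 1 full block, remainder 5542.
Within the partial block the first minute is 1800 frames and each further minute 1798, so 3 further minute boundaries passed. Total skipped labels = 18 × 1 + 2 × 3 = 24.
Non-drop label index = 23524 + 24 = 23548; at 30 labels/s that is 00:13:04:28, i.e. DF 00:13:04;28.

00:13:04;28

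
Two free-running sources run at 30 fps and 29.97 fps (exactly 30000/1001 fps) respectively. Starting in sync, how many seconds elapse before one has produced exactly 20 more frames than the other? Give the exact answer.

The gap grows by |30000/1001 − 30| = 30/1001 frames per second.
Time for a 20-frame gap: 20 ÷ (30/1001) = 2002/3 s.

2002/3 seconds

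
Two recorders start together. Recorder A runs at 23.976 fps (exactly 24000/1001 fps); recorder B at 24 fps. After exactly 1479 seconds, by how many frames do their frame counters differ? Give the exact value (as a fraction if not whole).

A emits 24000/1001 × 1479 = 35496000/1001 frames; B emits 24 × 1479 = 35496.
Difference = 35496/1001 frames (≈ 35.4605); B is ahead of A.

35496/1001 frames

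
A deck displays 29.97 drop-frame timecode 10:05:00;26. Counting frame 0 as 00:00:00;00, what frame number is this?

1087936

Complete 10-minute blocks: 60, each 17982 frames → 1078920.
Remaining 5 whole minutes in the current block: 1800 + 4 × 1798 = 8992 frames.
Within the current minute: 0 × 30 + 26 − 2 = 24 (labels ;00/;01 skipped at this minute). Total = 1078920 + 8992 + 24 = 1087936.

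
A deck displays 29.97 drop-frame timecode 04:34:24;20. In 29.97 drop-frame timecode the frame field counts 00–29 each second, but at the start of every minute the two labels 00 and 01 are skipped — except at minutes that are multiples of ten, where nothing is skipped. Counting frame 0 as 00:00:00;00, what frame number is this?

Complete 10-minute blocks: 27, each 17982 frames → 485514.
Remaining 4 whole minutes in the current block: 1800 + 3 × 1798 = 7194 frames.
Within the current minute: 24 × 30 + 20 − 2 = 738 (labels ;00/;01 skipped at this minute). Total = 485514 + 7194 + 738 = 493446.

493446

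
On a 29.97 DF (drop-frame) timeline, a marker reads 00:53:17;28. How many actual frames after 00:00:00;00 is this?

Complete 10-minute blocks: 5, each 17982 frames → 89910.
Remaining 3 whole minutes in the current block: 1800 + 2 × 1798 = 5396 frames.
Within the current minute: 17 × 30 + 28 − 2 = 536 (labels ;00/;01 skipped at this minute). Total = 89910 + 5396 + 536 = 95842.

95842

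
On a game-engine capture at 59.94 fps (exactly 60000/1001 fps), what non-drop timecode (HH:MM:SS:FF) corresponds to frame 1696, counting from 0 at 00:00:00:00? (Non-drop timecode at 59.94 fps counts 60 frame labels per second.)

00:00:28:16

1696 ÷ 60 = 28 full seconds, remainder 16 frames.
28 s = 0 h 0 min 28 s.
Timecode: 00:00:28:16.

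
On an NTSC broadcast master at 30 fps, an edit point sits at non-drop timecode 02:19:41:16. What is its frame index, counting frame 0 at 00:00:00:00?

Total seconds to the label: (2 × 3600 + 19 × 60 + 41) = 8381.
Frame index = 8381 × 30 + 16 = 251446.

251446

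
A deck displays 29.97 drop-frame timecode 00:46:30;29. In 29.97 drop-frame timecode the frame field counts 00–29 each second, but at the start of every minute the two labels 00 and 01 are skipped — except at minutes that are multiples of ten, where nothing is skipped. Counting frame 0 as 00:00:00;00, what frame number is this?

83645

Complete 10-minute blocks: 4, each 17982 frames → 71928.
Remaining 6 whole minutes in the current block: 1800 + 5 × 1798 = 10790 frames.
Within the current minute: 30 × 30 + 29 − 2 = 927 (labels ;00/;01 skipped at this minute). Total = 71928 + 10790 + 927 = 83645.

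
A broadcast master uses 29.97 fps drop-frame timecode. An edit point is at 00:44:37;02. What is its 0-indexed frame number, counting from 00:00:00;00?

Complete 10-minute blocks: 4, each 17982 frames → 71928.
Remaining 4 whole minutes in the current block: 1800 + 3 × 1798 = 7194 frames.
Within the current minute: 37 × 30 + 2 − 2 = 1110 (labels ;00/;01 skipped at this minute). Total = 71928 + 7194 + 1110 = 80232.

80232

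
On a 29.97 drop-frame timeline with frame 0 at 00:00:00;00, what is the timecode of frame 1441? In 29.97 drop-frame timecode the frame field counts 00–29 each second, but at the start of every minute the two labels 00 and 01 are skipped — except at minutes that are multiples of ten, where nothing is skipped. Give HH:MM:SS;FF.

00:00:48;01

Ten DF minutes hold 17982 frames, so frame 1441 lies in block 0 (frames 0–17981) with 1441 frames into that block.
The block's first minute is 1800 frames and the rest 1798 each; 1441 frames reaches minute 0, so 0 × 18 + 0 × 2 = 0 labels have been skipped so far.
Adding those back, label number 1441 + 0 = 1441 at 30 labels/s is 48 s + 1 f = 0 h 0 min 48 s frame 1, i.e. 00:00:48;01.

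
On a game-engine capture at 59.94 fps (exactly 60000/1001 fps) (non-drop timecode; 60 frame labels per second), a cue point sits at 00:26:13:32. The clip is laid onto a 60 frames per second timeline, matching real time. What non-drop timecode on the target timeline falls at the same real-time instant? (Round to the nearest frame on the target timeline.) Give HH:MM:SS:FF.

Source frame index: (0×3600 + 26×60 + 13) × 60 + 32 = 94412.
Real time: 94412 / (60000/1001) = 23626603/15000 s.
Target frame: (23626603/15000) × (60) = 23626603/250 ≈ 94506.412 → 94506.
At 60 labels/s: frame 94506 → 00:26:15:06.

00:26:15:06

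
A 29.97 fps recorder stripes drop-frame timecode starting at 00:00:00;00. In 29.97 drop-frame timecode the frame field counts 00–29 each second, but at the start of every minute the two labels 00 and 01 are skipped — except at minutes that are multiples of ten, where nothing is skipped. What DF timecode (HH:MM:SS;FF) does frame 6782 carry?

00:03:46;08

Ten DF minutes hold 17982 frames, so frame 6782 lies in block 0 (frames 0–17981) with 6782 frames into that block.
The block's first minute is 1800 frames and the rest 1798 each; 6782 frames reaches minute 3, so 0 × 18 + 3 × 2 = 6 labels have been skipped so far.
Adding those back, label number 6782 + 6 = 6788 at 30 labels/s is 226 s + 8 f = 0 h 3 min 46 s frame 8, i.e. 00:03:46;08.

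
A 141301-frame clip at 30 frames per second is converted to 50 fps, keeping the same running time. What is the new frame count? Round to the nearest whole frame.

235502 frames

Frames at target rate = 141301 × (50) / (30) = 706505/3 ≈ 235501.667.
Nearest whole frame: 235502.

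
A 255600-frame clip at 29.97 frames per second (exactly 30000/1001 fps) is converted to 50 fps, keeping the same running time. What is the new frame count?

Target frames = source frames × (target rate / source rate) = 255600 × (50)/(30000/1001) = 255600 × 1001/600 = 426426.

426426 frames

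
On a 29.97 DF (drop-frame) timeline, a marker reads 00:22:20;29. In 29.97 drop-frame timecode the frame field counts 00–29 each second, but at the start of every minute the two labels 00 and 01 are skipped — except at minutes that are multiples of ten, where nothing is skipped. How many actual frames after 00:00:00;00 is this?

40189

As if non-drop at 30 labels/s: (0 × 3600 + 22 × 60 + 20) × 30 + 29 = 40229.
Minute boundaries passed: 22; those not divisible by 10: 22 − 2 = 20; dropped labels = 2 × 20 = 40.
Actual frame index = 40229 − 40 = 40189.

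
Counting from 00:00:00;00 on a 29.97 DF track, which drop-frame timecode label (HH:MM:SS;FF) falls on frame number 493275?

04:34:18;29

Ten DF minutes hold 17982 frames, so frame 493275 lies in block 27 (frames 485514–503495) with 7761 frames into that block.
The block's first minute is 1800 frames and the rest 1798 each; 7761 frames reaches minute 4, so 27 × 18 + 4 × 2 = 494 labels have been skipped so far.
Adding those back, label number 493275 + 494 = 493769 at 30 labels/s is 16458 s + 29 f = 4 h 34 min 18 s frame 29, i.e. 04:34:18;29.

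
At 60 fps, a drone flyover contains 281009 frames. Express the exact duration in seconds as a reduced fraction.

281009/60 seconds

Running time = 281009 ÷ (60) = 281009 × 1/60 = 281009/60 s.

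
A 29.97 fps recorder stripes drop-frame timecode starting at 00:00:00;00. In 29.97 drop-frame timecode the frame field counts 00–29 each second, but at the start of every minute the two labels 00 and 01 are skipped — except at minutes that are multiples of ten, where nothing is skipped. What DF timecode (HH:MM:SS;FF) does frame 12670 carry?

00:07:02;24

Each 10-minute DF block holds 10 × 60 × 30 − 9 × 2 = 17982 frames. 12670 ÷ 17982 → 0 full blocks, remainder 12670.
Within the partial block the first minute is 1800 frames and each further minute 1798, so 7 further minute boundaries passed. Total skipped labels = 18 × 0 + 2 × 7 = 14.
Non-drop label index = 12670 + 14 = 12684; at 30 labels/s that is 00:07:02:24, i.e. DF 00:07:02;24.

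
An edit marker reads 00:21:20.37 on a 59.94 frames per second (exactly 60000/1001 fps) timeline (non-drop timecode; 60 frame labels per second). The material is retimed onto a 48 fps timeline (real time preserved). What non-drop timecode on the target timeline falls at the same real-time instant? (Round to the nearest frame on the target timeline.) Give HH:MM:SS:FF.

Source frame index: (0×3600 + 21×60 + 20) × 60 + 37 = 76837.
Real time: 76837 / (60000/1001) = 76913837/60000 s.
Target frame: (76913837/60000) × (48) = 76913837/1250 ≈ 61531.070 → 61531.
At 48 labels/s: frame 61531 → 00:21:21:43.

00:21:21:43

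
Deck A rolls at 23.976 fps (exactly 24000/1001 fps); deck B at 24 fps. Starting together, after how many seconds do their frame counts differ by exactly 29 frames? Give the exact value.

The gap grows by |24 − 24000/1001| = 24/1001 frames per second.
Time for a 29-frame gap: 29 ÷ (24/1001) = 29029/24 s.

29029/24 seconds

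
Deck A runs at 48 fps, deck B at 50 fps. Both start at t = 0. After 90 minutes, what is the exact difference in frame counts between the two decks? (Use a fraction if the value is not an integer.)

10800 frames

90 min = 5400 s.
A emits 48 × 5400 = 259200 frames; B emits 50 × 5400 = 270000.
Difference = 10800 frames; B is ahead of A.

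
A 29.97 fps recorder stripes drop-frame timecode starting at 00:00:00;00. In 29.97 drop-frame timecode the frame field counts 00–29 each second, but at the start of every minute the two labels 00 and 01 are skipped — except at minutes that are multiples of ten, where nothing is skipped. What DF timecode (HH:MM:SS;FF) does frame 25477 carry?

00:14:10;03

Each 10-minute DF block holds 10 × 60 × 30 − 9 × 2 = 17982 frames. 25477 ÷ 17982 → 1 full block, remainder 7495.
Within the partial block the first minute is 1800 frames and each further minute 1798, so 4 further minute boundaries passed. Total skipped labels = 18 × 1 + 2 × 4 = 26.
Non-drop label index = 25477 + 26 = 25503; at 30 labels/s that is 00:14:10:03, i.e. DF 00:14:10;03.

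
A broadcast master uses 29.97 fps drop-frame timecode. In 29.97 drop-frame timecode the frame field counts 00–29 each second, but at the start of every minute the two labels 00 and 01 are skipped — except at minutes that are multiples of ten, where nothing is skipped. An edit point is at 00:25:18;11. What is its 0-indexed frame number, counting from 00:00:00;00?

As if non-drop at 30 labels/s: (0 × 3600 + 25 × 60 + 18) × 30 + 11 = 45551.
Minute boundaries passed: 25; those not divisible by 10: 25 − 2 = 23; dropped labels = 2 × 23 = 46.
Actual frame index = 45551 − 46 = 45505.

45505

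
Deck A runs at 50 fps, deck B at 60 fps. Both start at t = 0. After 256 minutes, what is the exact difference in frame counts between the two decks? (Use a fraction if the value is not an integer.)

153600 frames

256 min = 15360 s.
A emits 50 × 15360 = 768000 frames; B emits 60 × 15360 = 921600.
Difference = 153600 frames; B is ahead of A.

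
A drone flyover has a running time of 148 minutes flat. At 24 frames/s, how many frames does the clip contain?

213120 frames

148 min = 8880 s.
Frames = 8880 × 24 = 213120.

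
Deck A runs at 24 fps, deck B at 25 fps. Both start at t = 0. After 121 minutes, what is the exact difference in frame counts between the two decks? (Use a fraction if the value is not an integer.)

7260 frames

121 min = 7260 s.
A emits 24 × 7260 = 174240 frames; B emits 25 × 7260 = 181500.
Difference = 7260 frames; B is ahead of A.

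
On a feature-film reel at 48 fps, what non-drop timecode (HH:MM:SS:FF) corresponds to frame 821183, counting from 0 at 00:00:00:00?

821183 ÷ 48 = 17107 full seconds, remainder 47 frames.
17107 s = 4 h 45 min 7 s.
Timecode: 04:45:07:47.

04:45:07:47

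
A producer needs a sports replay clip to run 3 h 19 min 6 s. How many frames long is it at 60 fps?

716760 frames

3 h 19 min 6 s = 11946 s.
Frames = 11946 × 60 = 716760.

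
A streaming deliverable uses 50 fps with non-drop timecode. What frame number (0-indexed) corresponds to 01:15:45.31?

Total seconds to the label: (1 × 3600 + 15 × 60 + 45) = 4545.
Frame index = 4545 × 50 + 31 = 227281.

frame 227281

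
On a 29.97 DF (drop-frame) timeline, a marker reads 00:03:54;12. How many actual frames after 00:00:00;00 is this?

7026

Complete 10-minute blocks: 0, each 17982 frames → 0.
Remaining 3 whole minutes in the current block: 1800 + 2 × 1798 = 5396 frames.
Within the current minute: 54 × 30 + 12 − 2 = 1630 (labels ;00/;01 skipped at this minute). Total = 0 + 5396 + 1630 = 7026.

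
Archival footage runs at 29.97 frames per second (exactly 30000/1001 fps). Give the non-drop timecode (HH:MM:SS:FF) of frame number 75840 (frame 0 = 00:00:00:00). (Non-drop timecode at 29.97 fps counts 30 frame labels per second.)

75840 ÷ 30 = 2528 full seconds, remainder 0 frames.
2528 s = 0 h 42 min 8 s.
Timecode: 00:42:08:00.

00:42:08:00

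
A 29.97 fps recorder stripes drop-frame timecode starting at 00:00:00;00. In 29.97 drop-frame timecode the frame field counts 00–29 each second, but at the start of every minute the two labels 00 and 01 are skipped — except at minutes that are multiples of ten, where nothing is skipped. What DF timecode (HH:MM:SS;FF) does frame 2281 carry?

Ten DF minutes hold 17982 frames, so frame 2281 lies in block 0 (frames 0–17981) with 2281 frames into that block.
The block's first minute is 1800 frames and the rest 1798 each; 2281 frames reaches minute 1, so 0 × 18 + 1 × 2 = 2 labels have been skipped so far.
Adding those back, label number 2281 + 2 = 2283 at 30 labels/s is 76 s + 3 f = 0 h 1 min 16 s frame 3, i.e. 00:01:16;03.

00:01:16;03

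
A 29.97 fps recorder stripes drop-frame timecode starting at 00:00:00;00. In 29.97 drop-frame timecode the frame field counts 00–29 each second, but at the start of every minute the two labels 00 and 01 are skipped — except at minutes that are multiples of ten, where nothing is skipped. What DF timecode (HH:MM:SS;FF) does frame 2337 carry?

Each 10-minute DF block holds 10 × 60 × 30 − 9 × 2 = 17982 frames. 2337 ÷ 17982 → 0 full blocks, remainder 2337.
Within the partial block the first minute is 1800 frames and each further minute 1798, so 1 further minute boundary passed. Total skipped labels = 18 × 0 + 2 × 1 = 2.
Non-drop label index = 2337 + 2 = 2339; at 30 labels/s that is 00:01:17:29, i.e. DF 00:01:17;29.

00:01:17;29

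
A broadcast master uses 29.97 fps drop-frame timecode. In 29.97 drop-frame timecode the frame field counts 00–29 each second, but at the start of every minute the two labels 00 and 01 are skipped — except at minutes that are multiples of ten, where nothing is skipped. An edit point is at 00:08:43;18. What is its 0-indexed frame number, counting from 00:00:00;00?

As if non-drop at 30 labels/s: (0 × 3600 + 8 × 60 + 43) × 30 + 18 = 15708.
Minute boundaries passed: 8; those not divisible by 10: 8 − 0 = 8; dropped labels = 2 × 8 = 16.
Actual frame index = 15708 − 16 = 15692.

15692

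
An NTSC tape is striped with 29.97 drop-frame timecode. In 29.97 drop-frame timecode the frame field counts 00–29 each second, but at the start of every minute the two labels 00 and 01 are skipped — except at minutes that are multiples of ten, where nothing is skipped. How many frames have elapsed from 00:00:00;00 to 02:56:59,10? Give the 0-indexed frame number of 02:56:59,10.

As if non-drop at 30 labels/s: (2 × 3600 + 56 × 60 + 59) × 30 + 10 = 318580.
Minute boundaries passed: 176; those not divisible by 10: 176 − 17 = 159; dropped labels = 2 × 159 = 318.
Actual frame index = 318580 − 318 = 318262.

318262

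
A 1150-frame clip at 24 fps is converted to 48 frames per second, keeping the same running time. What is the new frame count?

Target frames = source frames × (target rate / source rate) = 1150 × (48)/(24) = 1150 × 2 = 2300.

2300 frames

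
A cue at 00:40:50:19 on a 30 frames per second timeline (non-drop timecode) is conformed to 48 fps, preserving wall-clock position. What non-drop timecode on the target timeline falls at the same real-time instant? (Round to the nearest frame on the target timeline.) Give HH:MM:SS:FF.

Source frame index: (0×3600 + 40×60 + 50) × 30 + 19 = 73519.
Real time: 73519 / (30) = 73519/30 s.
Target frame: (73519/30) × (48) = 588152/5 ≈ 117630.400 → 117630.
At 48 labels/s: frame 117630 → 00:40:50:30.

00:40:50:30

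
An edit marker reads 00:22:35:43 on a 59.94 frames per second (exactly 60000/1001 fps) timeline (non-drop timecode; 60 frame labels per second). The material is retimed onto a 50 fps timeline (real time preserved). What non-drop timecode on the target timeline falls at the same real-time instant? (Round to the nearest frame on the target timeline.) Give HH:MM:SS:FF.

00:22:37:04

Source frame index: (0×3600 + 22×60 + 35) × 60 + 43 = 81343.
Real time: 81343 / (60000/1001) = 81424343/60000 s.
Target frame: (81424343/60000) × (50) = 81424343/1200 ≈ 67853.619 → 67854.
At 50 labels/s: frame 67854 → 00:22:37:04.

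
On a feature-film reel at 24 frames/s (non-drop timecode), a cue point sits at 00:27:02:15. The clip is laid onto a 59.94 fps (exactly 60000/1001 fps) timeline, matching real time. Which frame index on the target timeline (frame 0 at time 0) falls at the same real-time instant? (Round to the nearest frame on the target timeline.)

Source frame index: (0×3600 + 27×60 + 2) × 24 + 15 = 38943.
Real time: 38943 / (24) = 12981/8 s.
Target frame: (12981/8) × (60000/1001) = 97357500/1001 ≈ 97260.240 → 97260.

frame 97260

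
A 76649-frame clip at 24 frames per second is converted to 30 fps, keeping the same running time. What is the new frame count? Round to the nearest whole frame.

95811 frames

Frames at target rate = 76649 × (30) / (24) = 383245/4 ≈ 95811.250.
Nearest whole frame: 95811.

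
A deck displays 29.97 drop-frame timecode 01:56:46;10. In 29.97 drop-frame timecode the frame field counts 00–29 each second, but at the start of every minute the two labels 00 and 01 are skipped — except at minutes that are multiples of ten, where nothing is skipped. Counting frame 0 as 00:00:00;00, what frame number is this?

209980

Complete 10-minute blocks: 11, each 17982 frames → 197802.
Remaining 6 whole minutes in the current block: 1800 + 5 × 1798 = 10790 frames.
Within the current minute: 46 × 30 + 10 − 2 = 1388 (labels ;00/;01 skipped at this minute). Total = 197802 + 10790 + 1388 = 209980.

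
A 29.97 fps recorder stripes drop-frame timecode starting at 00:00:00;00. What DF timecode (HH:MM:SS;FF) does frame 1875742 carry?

17:23:07;10

Each 10-minute DF block holds 10 × 60 × 30 − 9 × 2 = 17982 frames. 1875742 ÷ 17982 → 104 full blocks, remainder 5614.
Within the partial block the first minute is 1800 frames and each further minute 1798, so 3 further minute boundaries passed. Total skipped labels = 18 × 104 + 2 × 3 = 1878.
Non-drop label index = 1875742 + 1878 = 1877620; at 30 labels/s that is 17:23:07:10, i.e. DF 17:23:07;10.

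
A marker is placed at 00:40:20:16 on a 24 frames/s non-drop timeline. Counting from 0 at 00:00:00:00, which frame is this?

frame 58096

Total seconds to the label: (0 × 3600 + 40 × 60 + 20) = 2420.
Frame index = 2420 × 24 + 16 = 58096.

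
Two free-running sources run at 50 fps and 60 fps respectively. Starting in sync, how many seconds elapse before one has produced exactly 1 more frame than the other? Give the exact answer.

0.1 seconds

The gap grows by |60 − 50| = 10 frames per second.
Time for a 1-frame gap: 1 ÷ (10) = 0.1 s.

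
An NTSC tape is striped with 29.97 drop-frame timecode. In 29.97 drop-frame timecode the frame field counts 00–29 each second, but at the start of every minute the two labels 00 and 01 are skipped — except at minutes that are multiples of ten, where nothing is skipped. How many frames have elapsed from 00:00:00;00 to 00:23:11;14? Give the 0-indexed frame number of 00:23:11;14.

41702

Complete 10-minute blocks: 2, each 17982 frames → 35964.
Remaining 3 whole minutes in the current block: 1800 + 2 × 1798 = 5396 frames.
Within the current minute: 11 × 30 + 14 − 2 = 342 (labels ;00/;01 skipped at this minute). Total = 35964 + 5396 + 342 = 41702.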